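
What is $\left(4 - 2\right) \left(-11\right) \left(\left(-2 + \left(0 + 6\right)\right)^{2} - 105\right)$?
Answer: $1958$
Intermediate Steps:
$\left(4 - 2\right) \left(-11\right) \left(\left(-2 + \left(0 + 6\right)\right)^{2} - 105\right) = 2 \left(-11\right) \left(\left(-2 + 6\right)^{2} - 105\right) = - 22 \left(4^{2} - 105\right) = - 22 \left(16 - 105\right) = \left(-22\right) \left(-89\right) = 1958$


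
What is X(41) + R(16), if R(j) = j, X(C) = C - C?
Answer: 16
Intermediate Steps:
X(C) = 0
X(41) + R(16) = 0 + 16 = 16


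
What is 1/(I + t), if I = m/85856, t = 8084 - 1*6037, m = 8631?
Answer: 85856/175755863 ≈ 0.00048850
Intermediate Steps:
t = 2047 (t = 8084 - 6037 = 2047)
I = 8631/85856 ≈ 0.10053
1/(I + t) = 1/(8631/85856 + 2047) = 1/(175755863/85856) = 85856/175755863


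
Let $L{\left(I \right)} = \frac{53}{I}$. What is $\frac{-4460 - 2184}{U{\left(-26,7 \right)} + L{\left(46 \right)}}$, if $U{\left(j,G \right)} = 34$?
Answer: $- \frac{27784}{147} \approx -189.01$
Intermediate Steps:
$\frac{-4460 - 2184}{U{\left(-26,7 \right)} + L{\left(46 \right)}} = \frac{-4460 - 2184}{34 + \frac{53}{46}} = - \frac{6644}{34 + 53 \cdot \frac{1}{46}} = - \frac{6644}{34 + \frac{53}{46}} = - \frac{6644}{\frac{1617}{46}} = \left(-6644\right) \frac{46}{1617} = - \frac{27784}{147}$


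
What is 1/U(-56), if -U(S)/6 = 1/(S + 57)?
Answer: -⅙ ≈ -0.16667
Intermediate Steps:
U(S) = -6/(57 + S) (U(S) = -6/(S + 57) = -6/(57 + S))
1/U(-56) = 1/(-6/(57 - 56)) = 1/(-6/1) = 1/(-6*1) = 1/(-6) = -⅙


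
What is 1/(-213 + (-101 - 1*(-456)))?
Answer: 1/142 ≈ 0.0070423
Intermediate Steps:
1/(-213 + (-101 - 1*(-456))) = 1/(-213 + (-101 + 456)) = 1/(-213 + 355) = 1/142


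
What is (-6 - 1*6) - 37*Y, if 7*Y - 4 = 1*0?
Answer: -232/7 ≈ -33.143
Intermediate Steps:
Y = 4/7 (Y = 4/7 + (1*0)/7 = 4/7 + (1/7)*0 = 4/7 + 0 = 4/7 ≈ 0.57143)
(-6 - 1*6) - 37*Y = (-6 - 1*6) - 37*4/7 = (-6 - 6) - 148/7 = -12 - 148/7 = -232/7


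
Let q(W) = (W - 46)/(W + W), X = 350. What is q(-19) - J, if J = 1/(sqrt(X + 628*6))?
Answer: 65/38 - sqrt(4118)/4118 ≈ 1.6949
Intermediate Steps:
J = sqrt(4118)/4118 (J = 1/(sqrt(350 + 628*6)) = 1/(sqrt(350 + 3768)) = 1/(sqrt(4118)) = sqrt(4118)/4118 ≈ 0.015583)
q(W) = (-46 + W)/(2*W) (q(W) = (-46 + W)/((2*W)) = (-46 + W)*(1/(2*W)) = (-46 + W)/(2*W))
q(-19) - J = (1/2)*(-46 - 19)/(-19) - sqrt(4118)/4118 = (1/2)*(-1/19)*(-65) - sqrt(4118)/4118 = 65/38 - sqrt(4118)/4118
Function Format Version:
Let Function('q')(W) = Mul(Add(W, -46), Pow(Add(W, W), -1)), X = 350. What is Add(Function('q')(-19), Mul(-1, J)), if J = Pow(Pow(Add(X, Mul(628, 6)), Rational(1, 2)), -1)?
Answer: Add(Rational(65, 38), Mul(Rational(-1, 4118), Pow(4118, Rational(1, 2)))) ≈ 1.6949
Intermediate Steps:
J = Mul(Rational(1, 4118), Pow(4118, Rational(1, 2))) (J = Pow(Pow(Add(350, Mul(628, 6)), Rational(1, 2)), -1) = Pow(Pow(Add(350, 3768), Rational(1, 2)), -1) = Pow(Pow(4118, Rational(1, 2)), -1) = Mul(Rational(1, 4118), Pow(4118, Rational(1, 2))) ≈ 0.015583)
Function('q')(W) = Mul(Rational(1, 2), Pow(W, -1), Add(-46, W)) (Function('q')(W) = Mul(Add(-46, W), Pow(Mul(2, W), -1)) = Mul(Add(-46, W), Mul(Rational(1, 2), Pow(W, -1))) = Mul(Rational(1, 2), Pow(W, -1), Add(-46, W)))
Add(Function('q')(-19), Mul(-1, J)) = Add(Mul(Rational(1, 2), Pow(-19, -1), Add(-46, -19)), Mul(-1, Mul(Rational(1, 4118), Pow(4118, Rational(1, 2))))) = Add(Mul(Rational(1, 2), Rational(-1, 19), -65), Mul(Rational(-1, 4118), Pow(4118, Rational(1, 2)))) = Add(Rational(65, 38), Mul(Rational(-1, 4118), Pow(4118, Rational(1, 2))))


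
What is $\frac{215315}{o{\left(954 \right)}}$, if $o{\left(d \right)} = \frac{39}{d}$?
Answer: $\frac{68470170}{13} \approx 5.2669 \cdot 10^{6}$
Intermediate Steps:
$\frac{215315}{o{\left(954 \right)}} = \frac{215315}{39 \cdot \frac{1}{954}} = \frac{215315}{\frac{13}{318}} = 215315 \cdot \frac{318}{13} = \frac{68470170}{13}$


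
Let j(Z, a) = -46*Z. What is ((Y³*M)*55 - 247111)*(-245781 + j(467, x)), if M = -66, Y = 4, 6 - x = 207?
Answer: 128134167353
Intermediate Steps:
x = -201 (x = 6 - 1*207 = 6 - 207 = -201)
((Y³*M)*55 - 247111)*(-245781 + j(467, x)) = ((4³*(-66))*55 - 247111)*(-245781 - 46*467) = ((64*(-66))*55 - 247111)*(-245781 - 21482) = (-4224*55 - 247111)*(-267263) = (-232320 - 247111)*(-267263) = -479431*(-267263) = 128134167353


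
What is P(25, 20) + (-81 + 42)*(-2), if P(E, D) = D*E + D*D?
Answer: 978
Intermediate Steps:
P(E, D) = D² + D*E (P(E, D) = D*E + D² = D² + D*E)
P(25, 20) + (-81 + 42)*(-2) = 20*(20 + 25) + (-81 + 42)*(-2) = 20*45 - 39*(-2) = 900 + 78 = 978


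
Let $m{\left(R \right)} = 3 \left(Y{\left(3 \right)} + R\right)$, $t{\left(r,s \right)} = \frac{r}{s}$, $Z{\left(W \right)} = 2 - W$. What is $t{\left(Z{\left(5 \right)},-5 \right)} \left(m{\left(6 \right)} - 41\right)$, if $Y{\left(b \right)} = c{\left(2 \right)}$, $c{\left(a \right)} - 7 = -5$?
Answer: $- \frac{51}{5} \approx -10.2$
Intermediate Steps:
$c{\left(a \right)} = 2$ ($c{\left(a \right)} = 7 - 5 = 2$)
$Y{\left(b \right)} = 2$
$m{\left(R \right)} = 6 + 3 R$ ($m{\left(R \right)} = 3 \left(2 + R\right) = 6 + 3 R$)
$t{\left(Z{\left(5 \right)},-5 \right)} \left(m{\left(6 \right)} - 41\right) = \frac{2 - 5}{-5} \left(\left(6 + 3 \cdot 6\right) - 41\right) = \left(2 - 5\right) \left(- \frac{1}{5}\right) \left(\left(6 + 18\right) - 41\right) = \left(-3\right) \left(- \frac{1}{5}\right) \left(24 - 41\right) = \frac{3}{5} \left(-17\right) = - \frac{51}{5}$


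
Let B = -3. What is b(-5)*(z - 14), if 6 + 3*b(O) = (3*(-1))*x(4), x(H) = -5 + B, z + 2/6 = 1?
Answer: -80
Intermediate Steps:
z = ⅔ (z = -⅓ + 1 = ⅔ ≈ 0.66667)
x(H) = -8 (x(H) = -5 - 3 = -8)
b(O) = 6 (b(O) = -2 + ((3*(-1))*(-8))/3 = -2 + (-3*(-8))/3 = -2 + (⅓)*24 = -2 + 8 = 6)
b(-5)*(z - 14) = 6*(⅔ - 14) = 6*(-40/3) = -80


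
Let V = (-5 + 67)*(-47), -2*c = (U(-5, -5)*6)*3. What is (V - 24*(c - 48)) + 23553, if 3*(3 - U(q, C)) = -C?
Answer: 22079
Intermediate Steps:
U(q, C) = 3 + C/3 (U(q, C) = 3 - (-1)*C/3 = 3 + C/3)
c = -12 (c = -(3 + (⅓)*(-5))*6*3/2 = -(3 - 5/3)*6*3/2 = -(4/3)*6*3/2 = -4*3 = -½*24 = -12)
V = -2914 (V = 62*(-47) = -2914)
(V - 24*(c - 48)) + 23553 = (-2914 - 24*(-12 - 48)) + 23553 = (-2914 - 24*(-60)) + 23553 = (-2914 + 1440) + 23553 = -1474 + 23553 = 22079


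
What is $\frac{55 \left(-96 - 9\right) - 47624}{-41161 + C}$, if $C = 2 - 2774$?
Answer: $\frac{53399}{43933} \approx 1.2155$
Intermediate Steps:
$C = -2772$ ($C = 2 - 2774 = -2772$)
$\frac{55 \left(-96 - 9\right) - 47624}{-41161 + C} = \frac{55 \left(-96 - 9\right) - 47624}{-41161 - 2772} = \frac{55 \left(-105\right) - 47624}{-43933} = \left(-5775 - 47624\right) \left(- \frac{1}{43933}\right) = \left(-53399\right) \left(- \frac{1}{43933}\right) = \frac{53399}{43933}$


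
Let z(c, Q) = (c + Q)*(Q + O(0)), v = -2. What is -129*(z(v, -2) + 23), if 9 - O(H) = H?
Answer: 645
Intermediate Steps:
O(H) = 9 - H
z(c, Q) = (9 + Q)*(Q + c) (z(c, Q) = (c + Q)*(Q + (9 - 1*0)) = (Q + c)*(Q + (9 + 0)) = (Q + c)*(Q + 9) = (Q + c)*(9 + Q) = (9 + Q)*(Q + c))
-129*(z(v, -2) + 23) = -129*(((-2)**2 + 9*(-2) + 9*(-2) - 2*(-2)) + 23) = -129*((4 - 18 - 18 + 4) + 23) = -129*(-28 + 23) = -129*(-5) = 645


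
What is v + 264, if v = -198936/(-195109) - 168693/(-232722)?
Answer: 574592174981/2162197938 ≈ 265.74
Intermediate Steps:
v = 3771919349/2162197938 (v = -198936*(-1/195109) - 168693*(-1/232722) = 198936/195109 + 8033/11082 = 3771919349/2162197938 ≈ 1.7445)
v + 264 = 3771919349/2162197938 + 264 = 574592174981/2162197938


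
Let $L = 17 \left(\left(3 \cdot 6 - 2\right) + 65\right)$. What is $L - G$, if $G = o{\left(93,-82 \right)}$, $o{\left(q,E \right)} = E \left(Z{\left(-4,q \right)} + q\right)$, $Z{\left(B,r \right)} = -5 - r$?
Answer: $967$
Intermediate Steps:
$o{\left(q,E \right)} = - 5 E$ ($o{\left(q,E \right)} = E \left(\left(-5 - q\right) + q\right) = E \left(-5\right) = - 5 E$)
$G = 410$ ($G = \left(-5\right) \left(-82\right) = 410$)
$L = 1377$ ($L = 17 \left(\left(18 - 2\right) + 65\right) = 17 \left(16 + 65\right) = 17 \cdot 81 = 1377$)
$L - G = 1377 - 410 = 967$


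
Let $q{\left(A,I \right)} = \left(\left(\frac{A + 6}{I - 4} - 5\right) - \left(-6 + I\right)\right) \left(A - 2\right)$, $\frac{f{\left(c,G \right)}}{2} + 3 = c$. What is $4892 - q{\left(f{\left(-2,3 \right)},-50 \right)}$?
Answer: $\frac{49544}{9} \approx 5504.9$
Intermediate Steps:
$f{\left(c,G \right)} = -6 + 2 c$
$q{\left(A,I \right)} = \left(-2 + A\right) \left(1 - I + \frac{6 + A}{-4 + I}\right)$ ($q{\left(A,I \right)} = \left(\left(\frac{6 + A}{-4 + I} - 5\right) - \left(-6 + I\right)\right) \left(-2 + A\right) = \left(\left(-5 + \frac{6 + A}{-4 + I}\right) - \left(-6 + I\right)\right) \left(-2 + A\right) = \left(1 - I + \frac{6 + A}{-4 + I}\right) \left(-2 + A\right) = \left(-2 + A\right) \left(1 - I + \frac{6 + A}{-4 + I}\right)$)
$4892 - q{\left(f{\left(-2,3 \right)},-50 \right)} = 4892 - \frac{-4 + \left(-6 + 2 \left(-2\right)\right)^{2} - -500 + 2 \left(-50\right)^{2} - \left(-6 + 2 \left(-2\right)\right) \left(-50\right)^{2} + 5 \left(-6 + 2 \left(-2\right)\right) \left(-50\right)}{-4 - 50} = 4892 - \frac{-4 + \left(-6 - 4\right)^{2} + 500 + 2 \cdot 2500 - \left(-6 - 4\right) 2500 + 5 \left(-6 - 4\right) \left(-50\right)}{-54} = 4892 - - \frac{-4 + \left(-10\right)^{2} + 500 + 5000 - \left(-10\right) 2500 + 5 \left(-10\right) \left(-50\right)}{54} = 4892 - - \frac{-4 + 100 + 500 + 5000 + 25000 + 2500}{54} = 4892 - \left(- \frac{1}{54}\right) 33096 = 4892 - - \frac{5516}{9} = 4892 + \frac{5516}{9} = \frac{49544}{9}$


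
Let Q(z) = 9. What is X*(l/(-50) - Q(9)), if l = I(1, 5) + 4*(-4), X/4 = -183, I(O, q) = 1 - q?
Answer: 31476/5 ≈ 6295.2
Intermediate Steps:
X = -732 (X = 4*(-183) = -732)
l = -20 (l = (1 - 1*5) + 4*(-4) = (1 - 5) - 16 = -4 - 16 = -20)
X*(l/(-50) - Q(9)) = -732*(-20/(-50) - 1*9) = -732*(-20*(-1/50) - 9) = -732*(2/5 - 9) = -732*(-43/5) = 31476/5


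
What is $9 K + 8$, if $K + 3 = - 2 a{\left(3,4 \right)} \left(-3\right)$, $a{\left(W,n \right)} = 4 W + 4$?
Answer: $845$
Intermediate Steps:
$a{\left(W,n \right)} = 4 + 4 W$
$K = 93$ ($K = -3 + - 2 \left(4 + 4 \cdot 3\right) \left(-3\right) = -3 + - 2 \left(4 + 12\right) \left(-3\right) = -3 + \left(-2\right) 16 \left(-3\right) = -3 - -96 = -3 + 96 = 93$)
$9 K + 8 = 9 \cdot 93 + 8 = 837 + 8 = 845$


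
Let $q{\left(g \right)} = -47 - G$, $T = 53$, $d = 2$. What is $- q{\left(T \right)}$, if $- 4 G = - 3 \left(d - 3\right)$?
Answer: $\frac{185}{4} \approx 46.25$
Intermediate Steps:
$G = - \frac{3}{4}$ ($G = - \frac{\left(-3\right) \left(2 - 3\right)}{4} = - \frac{\left(-3\right) \left(-1\right)}{4} = \left(- \frac{1}{4}\right) 3 = - \frac{3}{4} \approx -0.75$)
$q{\left(g \right)} = - \frac{185}{4}$ ($q{\left(g \right)} = -47 - - \frac{3}{4} = -47 + \frac{3}{4} = - \frac{185}{4}$)
$- q{\left(T \right)} = \left(-1\right) \left(- \frac{185}{4}\right) = \frac{185}{4}$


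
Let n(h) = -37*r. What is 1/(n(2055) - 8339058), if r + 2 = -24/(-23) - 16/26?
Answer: -299/2493360952 ≈ -1.1992e-7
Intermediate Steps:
r = -470/299 (r = -2 + (-24/(-23) - 16/26) = -2 + (-24*(-1/23) - 16*1/26) = -2 + (24/23 - 8/13) = -2 + 128/299 = -470/299 ≈ -1.5719)
n(h) = 17390/299 (n(h) = -37*(-470/299) = 17390/299)
1/(n(2055) - 8339058) = 1/(17390/299 - 8339058) = 1/(-2493360952/299) = -299/2493360952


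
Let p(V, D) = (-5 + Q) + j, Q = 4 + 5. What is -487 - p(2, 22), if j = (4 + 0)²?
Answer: -507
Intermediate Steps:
j = 16 (j = 4² = 16)
Q = 9
p(V, D) = 20 (p(V, D) = (-5 + 9) + 16 = 4 + 16 = 20)
-487 - p(2, 22) = -487 - 1*20 = -487 - 20 = -507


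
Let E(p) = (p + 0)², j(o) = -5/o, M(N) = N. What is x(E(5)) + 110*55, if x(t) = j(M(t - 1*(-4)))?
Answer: 175445/29 ≈ 6049.8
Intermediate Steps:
E(p) = p²
x(t) = -5/(4 + t) (x(t) = -5/(t - 1*(-4)) = -5/(t + 4) = -5/(4 + t))
x(E(5)) + 110*55 = -5/(4 + 5²) + 110*55 = -5/(4 + 25) + 6050 = -5/29 + 6050 = 175445/29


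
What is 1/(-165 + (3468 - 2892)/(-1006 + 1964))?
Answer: -479/78747 ≈ -0.0060828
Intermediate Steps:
1/(-165 + (3468 - 2892)/(-1006 + 1964)) = 1/(-165 + 576/958) = 1/(-165 + 576*(1/958)) = 1/(-165 + 288/479) = 1/(-78747/479) = -479/78747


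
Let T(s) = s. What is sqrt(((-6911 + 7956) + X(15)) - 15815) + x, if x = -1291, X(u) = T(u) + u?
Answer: -1291 + 2*I*sqrt(3685) ≈ -1291.0 + 121.41*I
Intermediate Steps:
X(u) = 2*u (X(u) = u + u = 2*u)
sqrt(((-6911 + 7956) + X(15)) - 15815) + x = sqrt(((-6911 + 7956) + 2*15) - 15815) - 1291 = sqrt((1045 + 30) - 15815) - 1291 = sqrt(1075 - 15815) - 1291 = sqrt(-14740) - 1291 = 2*I*sqrt(3685) - 1291 = -1291 + 2*I*sqrt(3685)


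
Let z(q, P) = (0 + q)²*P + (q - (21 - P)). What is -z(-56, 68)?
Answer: -213239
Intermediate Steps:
z(q, P) = -21 + P + q + P*q² (z(q, P) = q²*P + (q + (-21 + P)) = P*q² + (-21 + P + q) = -21 + P + q + P*q²)
-z(-56, 68) = -(-21 + 68 - 56 + 68*(-56)²) = -(-21 + 68 - 56 + 68*3136) = -(-21 + 68 - 56 + 213248) = -1*213239 = -213239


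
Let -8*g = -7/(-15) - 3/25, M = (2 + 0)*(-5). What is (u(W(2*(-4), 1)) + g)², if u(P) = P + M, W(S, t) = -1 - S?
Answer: 833569/90000 ≈ 9.2619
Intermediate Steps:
M = -10 (M = 2*(-5) = -10)
g = -13/300 (g = -(-7/(-15) - 3/25)/8 = -(-7*(-1/15) - 3*1/25)/8 = -(7/15 - 3/25)/8 = -⅛*26/75 = -13/300 ≈ -0.043333)
u(P) = -10 + P (u(P) = P - 10 = -10 + P)
(u(W(2*(-4), 1)) + g)² = ((-10 + (-1 - 2*(-4))) - 13/300)² = ((-10 + (-1 - 1*(-8))) - 13/300)² = ((-10 + (-1 + 8)) - 13/300)² = ((-10 + 7) - 13/300)² = (-3 - 13/300)² = (-913/300)² = 833569/90000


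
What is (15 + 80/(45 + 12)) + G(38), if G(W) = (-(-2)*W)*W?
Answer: 165551/57 ≈ 2904.4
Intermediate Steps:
G(W) = 2*W² (G(W) = (2*W)*W = 2*W²)
(15 + 80/(45 + 12)) + G(38) = (15 + 80/(45 + 12)) + 2*38² = (15 + 80/57) + 2*1444 = (15 + (1/57)*80) + 2888 = (15 + 80/57) + 2888 = 935/57 + 2888 = 165551/57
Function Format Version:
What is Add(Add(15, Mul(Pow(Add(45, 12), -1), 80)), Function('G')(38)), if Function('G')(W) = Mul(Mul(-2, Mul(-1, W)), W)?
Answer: Rational(165551, 57) ≈ 2904.4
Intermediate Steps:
Function('G')(W) = Mul(2, Pow(W, 2)) (Function('G')(W) = Mul(Mul(2, W), W) = Mul(2, Pow(W, 2)))
Add(Add(15, Mul(Pow(Add(45, 12), -1), 80)), Function('G')(38)) = Add(Add(15, Mul(Pow(Add(45, 12), -1), 80)), Mul(2, Pow(38, 2))) = Add(Add(15, Mul(Pow(57, -1), 80)), Mul(2, 1444)) = Add(Add(15, Mul(Rational(1, 57), 80)), 2888) = Add(Add(15, Rational(80, 57)), 2888) = Add(Rational(935, 57), 2888) = Rational(165551, 57)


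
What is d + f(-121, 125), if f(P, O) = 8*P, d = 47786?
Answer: 46818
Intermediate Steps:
d + f(-121, 125) = 47786 + 8*(-121) = 47786 - 968 = 46818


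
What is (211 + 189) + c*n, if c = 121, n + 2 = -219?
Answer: -26341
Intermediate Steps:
n = -221 (n = -2 - 219 = -221)
(211 + 189) + c*n = (211 + 189) + 121*(-221) = 400 - 26741 = -26341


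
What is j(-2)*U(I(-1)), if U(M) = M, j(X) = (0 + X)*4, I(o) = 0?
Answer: 0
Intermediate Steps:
j(X) = 4*X (j(X) = X*4 = 4*X)
j(-2)*U(I(-1)) = (4*(-2))*0 = -8*0 = 0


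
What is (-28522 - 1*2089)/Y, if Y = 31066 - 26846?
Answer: -30611/4220 ≈ -7.2538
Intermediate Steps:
Y = 4220
(-28522 - 1*2089)/Y = (-28522 - 1*2089)/4220 = (-28522 - 2089)*(1/4220) = -30611*1/4220 = -30611/4220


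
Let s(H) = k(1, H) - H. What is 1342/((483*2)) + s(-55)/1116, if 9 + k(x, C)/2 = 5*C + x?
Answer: 167341/179676 ≈ 0.93135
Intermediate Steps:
k(x, C) = -18 + 2*x + 10*C (k(x, C) = -18 + 2*(5*C + x) = -18 + 2*(x + 5*C) = -18 + (2*x + 10*C) = -18 + 2*x + 10*C)
s(H) = -16 + 9*H (s(H) = (-18 + 2*1 + 10*H) - H = (-18 + 2 + 10*H) - H = (-16 + 10*H) - H = -16 + 9*H)
1342/((483*2)) + s(-55)/1116 = 1342/((483*2)) + (-16 + 9*(-55))/1116 = 1342/966 + (-16 - 495)*(1/1116) = 1342*(1/966) - 511*1/1116 = 671/483 - 511/1116 = 167341/179676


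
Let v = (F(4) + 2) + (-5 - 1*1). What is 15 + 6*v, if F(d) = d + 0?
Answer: 15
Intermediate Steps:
F(d) = d
v = 0 (v = (4 + 2) + (-5 - 1*1) = 6 + (-5 - 1) = 6 - 6 = 0)
15 + 6*v = 15 + 6*0 = 15 + 0 = 15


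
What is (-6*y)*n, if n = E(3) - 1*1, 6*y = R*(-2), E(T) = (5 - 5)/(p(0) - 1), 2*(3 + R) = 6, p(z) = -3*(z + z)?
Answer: 0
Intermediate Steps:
p(z) = -6*z
R = 0 (R = -3 + (½)*6 = -3 + 3 = 0)
E(T) = 0 (E(T) = (5 - 5)/(-6*0 - 1) = 0/(0 - 1) = 0/(-1) = 0*(-1) = 0)
y = 0 (y = (0*(-2))/6 = (⅙)*0 = 0)
n = -1 (n = 0 - 1*1 = 0 - 1 = -1)
(-6*y)*n = -6*0*(-1) = 0*(-1) = 0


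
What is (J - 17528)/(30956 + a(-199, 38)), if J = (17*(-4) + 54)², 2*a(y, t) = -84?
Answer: -8666/15457 ≈ -0.56065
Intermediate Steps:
a(y, t) = -42 (a(y, t) = (½)*(-84) = -42)
J = 196 (J = (-68 + 54)² = (-14)² = 196)
(J - 17528)/(30956 + a(-199, 38)) = (196 - 17528)/(30956 - 42) = -17332/30914 = -17332*1/30914 = -8666/15457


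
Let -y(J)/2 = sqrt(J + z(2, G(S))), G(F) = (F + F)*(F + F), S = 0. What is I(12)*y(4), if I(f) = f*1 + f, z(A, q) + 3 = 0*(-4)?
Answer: -48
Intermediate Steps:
G(F) = 4*F**2 (G(F) = (2*F)*(2*F) = 4*F**2)
z(A, q) = -3 (z(A, q) = -3 + 0*(-4) = -3 + 0 = -3)
y(J) = -2*sqrt(-3 + J) (y(J) = -2*sqrt(J - 3) = -2*sqrt(-3 + J))
I(f) = 2*f (I(f) = f + f = 2*f)
I(12)*y(4) = (2*12)*(-2*sqrt(-3 + 4)) = 24*(-2*sqrt(1)) = 24*(-2*1) = 24*(-2) = -48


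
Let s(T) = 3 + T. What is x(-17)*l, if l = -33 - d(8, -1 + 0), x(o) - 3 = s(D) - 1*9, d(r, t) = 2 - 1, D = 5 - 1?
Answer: -34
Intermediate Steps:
D = 4
d(r, t) = 1
x(o) = 1 (x(o) = 3 + ((3 + 4) - 1*9) = 3 + (7 - 9) = 3 - 2 = 1)
l = -34 (l = -33 - 1*1 = -33 - 1 = -34)
x(-17)*l = 1*(-34) = -34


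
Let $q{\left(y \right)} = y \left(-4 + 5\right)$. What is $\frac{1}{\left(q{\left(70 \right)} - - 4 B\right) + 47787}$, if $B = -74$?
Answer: $\frac{1}{47561} \approx 2.1026 \cdot 10^{-5}$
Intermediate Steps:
$q{\left(y \right)} = y$ ($q{\left(y \right)} = y 1 = y$)
$\frac{1}{\left(q{\left(70 \right)} - - 4 B\right) + 47787} = \frac{1}{\left(70 - \left(-4\right) \left(-74\right)\right) + 47787} = \frac{1}{\left(70 - 296\right) + 47787} = \frac{1}{-226 + 47787} = \frac{1}{47561}$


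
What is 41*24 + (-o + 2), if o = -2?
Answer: 988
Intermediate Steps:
41*24 + (-o + 2) = 41*24 + (-1*(-2) + 2) = 984 + (2 + 2) = 984 + 4 = 988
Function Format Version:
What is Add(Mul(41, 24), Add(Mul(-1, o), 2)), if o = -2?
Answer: 988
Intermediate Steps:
Add(Mul(41, 24), Add(Mul(-1, o), 2)) = Add(Mul(41, 24), Add(Mul(-1, -2), 2)) = Add(984, Add(2, 2)) = Add(984, 4) = 988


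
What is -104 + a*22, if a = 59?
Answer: 1194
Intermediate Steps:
-104 + a*22 = -104 + 59*22 = -104 + 1298 = 1194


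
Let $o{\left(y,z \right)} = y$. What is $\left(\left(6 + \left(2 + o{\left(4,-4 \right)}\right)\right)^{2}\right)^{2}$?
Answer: $20736$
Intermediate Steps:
$\left(\left(6 + \left(2 + o{\left(4,-4 \right)}\right)\right)^{2}\right)^{2} = \left(\left(6 + \left(2 + 4\right)\right)^{2}\right)^{2} = \left(\left(6 + 6\right)^{2}\right)^{2} = \left(12^{2}\right)^{2} = 144^{2} = 20736$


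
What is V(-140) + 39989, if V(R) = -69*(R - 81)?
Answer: 55238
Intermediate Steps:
V(R) = 5589 - 69*R (V(R) = -69*(-81 + R) = 5589 - 69*R)
V(-140) + 39989 = (5589 - 69*(-140)) + 39989 = (5589 + 9660) + 39989 = 15249 + 39989 = 55238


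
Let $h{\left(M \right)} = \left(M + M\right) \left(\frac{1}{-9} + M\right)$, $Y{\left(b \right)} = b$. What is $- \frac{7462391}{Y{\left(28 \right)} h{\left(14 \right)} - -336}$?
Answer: $- \frac{67161519}{101024} \approx -664.81$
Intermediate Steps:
$h{\left(M \right)} = 2 M \left(- \frac{1}{9} + M\right)$
$- \frac{7462391}{Y{\left(28 \right)} h{\left(14 \right)} - -336} = - \frac{7462391}{28 \cdot \frac{2}{9} \cdot 14 \left(-1 + 9 \cdot 14\right) - -336} = - \frac{7462391}{28 \cdot \frac{2}{9} \cdot 14 \left(-1 + 126\right) + 336} = - \frac{7462391}{28 \cdot \frac{2}{9} \cdot 14 \cdot 125 + 336} = - \frac{7462391}{28 \cdot \frac{3500}{9} + 336} = - \frac{7462391}{\frac{98000}{9} + 336} = - \frac{7462391}{\frac{101024}{9}} = \left(-7462391\right) \frac{9}{101024} = - \frac{67161519}{101024}$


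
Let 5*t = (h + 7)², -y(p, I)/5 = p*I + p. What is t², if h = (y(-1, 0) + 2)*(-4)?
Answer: 194481/25 ≈ 7779.2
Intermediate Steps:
y(p, I) = -5*p - 5*I*p (y(p, I) = -5*(p*I + p) = -5*(I*p + p) = -5*(p + I*p) = -5*p - 5*I*p)
h = -28 (h = (-5*(-1)*(1 + 0) + 2)*(-4) = (-5*(-1)*1 + 2)*(-4) = (5 + 2)*(-4) = 7*(-4) = -28)
t = 441/5 (t = (-28 + 7)²/5 = (⅕)*(-21)² = (⅕)*441 = 441/5 ≈ 88.200)
t² = (441/5)² = 194481/25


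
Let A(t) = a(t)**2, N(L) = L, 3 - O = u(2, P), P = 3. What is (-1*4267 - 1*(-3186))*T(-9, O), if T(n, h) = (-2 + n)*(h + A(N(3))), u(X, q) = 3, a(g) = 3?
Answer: 107019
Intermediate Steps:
O = 0 (O = 3 - 1*3 = 3 - 3 = 0)
A(t) = 9 (A(t) = 3**2 = 9)
T(n, h) = (-2 + n)*(9 + h) (T(n, h) = (-2 + n)*(h + 9) = (-2 + n)*(9 + h))
(-1*4267 - 1*(-3186))*T(-9, O) = (-1*4267 - 1*(-3186))*(-18 - 2*0 + 9*(-9) + 0*(-9)) = (-4267 + 3186)*(-18 + 0 - 81 + 0) = -1081*(-99) = 107019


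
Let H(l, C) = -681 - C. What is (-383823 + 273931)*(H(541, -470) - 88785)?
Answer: 9779948432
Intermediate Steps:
(-383823 + 273931)*(H(541, -470) - 88785) = (-383823 + 273931)*((-681 - 1*(-470)) - 88785) = -109892*((-681 + 470) - 88785) = -109892*(-211 - 88785) = -109892*(-88996) = 9779948432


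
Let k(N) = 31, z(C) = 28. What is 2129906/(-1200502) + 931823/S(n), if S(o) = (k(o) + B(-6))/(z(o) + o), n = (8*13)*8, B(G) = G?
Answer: 96204356937791/3001255 ≈ 3.2055e+7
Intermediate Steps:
n = 832 (n = 104*8 = 832)
S(o) = 25/(28 + o) (S(o) = (31 - 6)/(28 + o) = 25/(28 + o))
2129906/(-1200502) + 931823/S(n) = 2129906/(-1200502) + 931823/((25/(28 + 832))) = 2129906*(-1/1200502) + 931823/((25/860)) = -1064953/600251 + 931823/((25*(1/860))) = -1064953/600251 + 931823/(5/172) = -1064953/600251 + 931823*(172/5) = -1064953/600251 + 160273556/5 = 96204356937791/3001255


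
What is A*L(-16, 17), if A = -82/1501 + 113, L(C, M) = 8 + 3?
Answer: 1864841/1501 ≈ 1242.4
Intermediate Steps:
L(C, M) = 11
A = 169531/1501 (A = -82*1/1501 + 113 = -82/1501 + 113 = 169531/1501 ≈ 112.95)
A*L(-16, 17) = (169531/1501)*11 = 1864841/1501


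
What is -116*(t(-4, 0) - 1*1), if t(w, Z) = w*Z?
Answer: 116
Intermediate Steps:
t(w, Z) = Z*w
-116*(t(-4, 0) - 1*1) = -116*(0*(-4) - 1*1) = -116*(0 - 1) = -116*(-1) = 116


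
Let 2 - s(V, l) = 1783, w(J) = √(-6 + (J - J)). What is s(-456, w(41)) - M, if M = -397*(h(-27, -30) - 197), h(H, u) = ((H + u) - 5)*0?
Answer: -79990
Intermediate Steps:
h(H, u) = 0 (h(H, u) = (-5 + H + u)*0 = 0)
w(J) = I*√6 (w(J) = √(-6 + 0) = √(-6) = I*√6)
s(V, l) = -1781 (s(V, l) = 2 - 1*1783 = 2 - 1783 = -1781)
M = 78209 (M = -397*(0 - 197) = -397*(-197) = 78209)
s(-456, w(41)) - M = -1781 - 1*78209 = -1781 - 78209 = -79990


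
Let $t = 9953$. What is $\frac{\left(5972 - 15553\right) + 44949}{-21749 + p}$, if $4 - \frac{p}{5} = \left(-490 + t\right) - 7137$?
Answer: $- \frac{35368}{33359} \approx -1.0602$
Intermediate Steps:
$p = -11610$ ($p = 20 - 5 \left(\left(-490 + 9953\right) - 7137\right) = 20 - 5 \left(9463 - 7137\right) = 20 - 11630 = -11610$)
$\frac{\left(5972 - 15553\right) + 44949}{-21749 + p} = \frac{\left(5972 - 15553\right) + 44949}{-21749 - 11610} = \frac{-9581 + 44949}{-33359} = 35368 \left(- \frac{1}{33359}\right) = - \frac{35368}{33359}$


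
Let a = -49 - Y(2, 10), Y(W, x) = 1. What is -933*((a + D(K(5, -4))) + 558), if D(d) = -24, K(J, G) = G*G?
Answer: -451572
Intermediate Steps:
K(J, G) = G²
a = -50 (a = -49 - 1*1 = -49 - 1 = -50)
-933*((a + D(K(5, -4))) + 558) = -933*((-50 - 24) + 558) = -933*(-74 + 558) = -933*484 = -1*451572 = -451572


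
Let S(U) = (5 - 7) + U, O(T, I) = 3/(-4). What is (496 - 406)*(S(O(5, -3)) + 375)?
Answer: 67005/2 ≈ 33503.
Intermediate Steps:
O(T, I) = -3/4 (O(T, I) = 3*(-1/4) = -3/4)
S(U) = -2 + U
(496 - 406)*(S(O(5, -3)) + 375) = (496 - 406)*((-2 - 3/4) + 375) = 90*(-11/4 + 375) = 90*(1489/4) = 67005/2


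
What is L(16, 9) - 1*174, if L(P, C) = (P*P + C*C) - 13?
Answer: 150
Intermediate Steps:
L(P, C) = -13 + C**2 + P**2 (L(P, C) = (P**2 + C**2) - 13 = (C**2 + P**2) - 13 = -13 + C**2 + P**2)
L(16, 9) - 1*174 = (-13 + 9**2 + 16**2) - 1*174 = (-13 + 81 + 256) - 174 = 324 - 174 = 150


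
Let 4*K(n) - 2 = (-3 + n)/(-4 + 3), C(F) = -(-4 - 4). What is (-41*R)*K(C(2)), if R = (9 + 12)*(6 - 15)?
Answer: -23247/4 ≈ -5811.8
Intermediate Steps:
C(F) = 8 (C(F) = -1*(-8) = 8)
R = -189 (R = 21*(-9) = -189)
K(n) = 5/4 - n/4 (K(n) = ½ + ((-3 + n)/(-4 + 3))/4 = ½ + ((-3 + n)/(-1))/4 = ½ + ((-3 + n)*(-1))/4 = ½ + (3 - n)/4 = ½ + (¾ - n/4) = 5/4 - n/4)
(-41*R)*K(C(2)) = (-41*(-189))*(5/4 - ¼*8) = 7749*(5/4 - 2) = 7749*(-¾) = -23247/4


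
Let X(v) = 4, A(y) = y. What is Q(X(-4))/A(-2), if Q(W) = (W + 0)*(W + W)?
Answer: -16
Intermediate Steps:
Q(W) = 2*W² (Q(W) = W*(2*W) = 2*W²)
Q(X(-4))/A(-2) = (2*4²)/(-2) = -16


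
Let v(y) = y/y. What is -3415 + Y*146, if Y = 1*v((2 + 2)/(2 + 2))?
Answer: -3269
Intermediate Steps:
v(y) = 1
Y = 1 (Y = 1*1 = 1)
-3415 + Y*146 = -3415 + 1*146 = -3415 + 146 = -3269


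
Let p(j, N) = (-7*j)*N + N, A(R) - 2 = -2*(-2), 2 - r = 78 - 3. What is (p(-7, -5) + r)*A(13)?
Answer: -1938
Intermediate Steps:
r = -73 (r = 2 - (78 - 3) = 2 - 1*75 = 2 - 75 = -73)
A(R) = 6 (A(R) = 2 - 2*(-2) = 2 + 4 = 6)
p(j, N) = N - 7*N*j (p(j, N) = -7*N*j + N = N - 7*N*j)
(p(-7, -5) + r)*A(13) = (-5*(1 - 7*(-7)) - 73)*6 = (-5*(1 + 49) - 73)*6 = (-5*50 - 73)*6 = (-250 - 73)*6 = -323*6 = -1938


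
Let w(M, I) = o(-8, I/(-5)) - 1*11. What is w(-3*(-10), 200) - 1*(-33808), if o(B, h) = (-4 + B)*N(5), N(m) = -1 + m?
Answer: 33749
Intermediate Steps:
o(B, h) = -16 + 4*B (o(B, h) = (-4 + B)*(-1 + 5) = (-4 + B)*4 = -16 + 4*B)
w(M, I) = -59 (w(M, I) = (-16 + 4*(-8)) - 1*11 = (-16 - 32) - 11 = -48 - 11 = -59)
w(-3*(-10), 200) - 1*(-33808) = -59 - 1*(-33808) = -59 + 33808 = 33749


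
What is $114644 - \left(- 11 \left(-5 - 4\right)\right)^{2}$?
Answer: $104843$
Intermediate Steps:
$114644 - \left(- 11 \left(-5 - 4\right)\right)^{2} = 114644 - \left(\left(-11\right) \left(-9\right)\right)^{2} = 114644 - 99^{2} = 114644 - 9801 = 104843$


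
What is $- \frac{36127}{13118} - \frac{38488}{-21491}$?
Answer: $- \frac{38788539}{40274134} \approx -0.96311$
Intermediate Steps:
$- \frac{36127}{13118} - \frac{38488}{-21491} = \left(-36127\right) \frac{1}{13118} - - \frac{38488}{21491} = - \frac{5161}{1874} + \frac{38488}{21491} = - \frac{38788539}{40274134}$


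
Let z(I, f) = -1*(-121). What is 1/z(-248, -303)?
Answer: 1/121 ≈ 0.0082645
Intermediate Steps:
z(I, f) = 121
1/z(-248, -303) = 1/121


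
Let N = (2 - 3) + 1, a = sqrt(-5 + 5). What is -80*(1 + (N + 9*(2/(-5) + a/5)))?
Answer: 208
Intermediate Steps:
a = 0 (a = sqrt(0) = 0)
N = 0 (N = -1 + 1 = 0)
-80*(1 + (N + 9*(2/(-5) + a/5))) = -80*(1 + (0 + 9*(2/(-5) + 0/5))) = -80*(1 + (0 + 9*(2*(-1/5) + 0*(1/5)))) = -80*(1 + (0 + 9*(-2/5 + 0))) = -80*(1 + (0 + 9*(-2/5))) = -80*(1 + (0 - 18/5)) = -80*(1 - 18/5) = -80*(-13/5) = 208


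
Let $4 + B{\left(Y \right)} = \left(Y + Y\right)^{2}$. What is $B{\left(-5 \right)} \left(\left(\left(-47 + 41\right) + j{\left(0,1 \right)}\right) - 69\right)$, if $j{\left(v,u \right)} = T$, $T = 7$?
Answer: $-6528$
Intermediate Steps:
$j{\left(v,u \right)} = 7$
$B{\left(Y \right)} = -4 + 4 Y^{2}$ ($B{\left(Y \right)} = -4 + \left(Y + Y\right)^{2} = -4 + \left(2 Y\right)^{2} = -4 + 4 Y^{2}$)
$B{\left(-5 \right)} \left(\left(\left(-47 + 41\right) + j{\left(0,1 \right)}\right) - 69\right) = \left(-4 + 4 \left(-5\right)^{2}\right) \left(\left(\left(-47 + 41\right) + 7\right) - 69\right) = \left(-4 + 4 \cdot 25\right) \left(\left(-6 + 7\right) - 69\right) = \left(-4 + 100\right) \left(1 - 69\right) = 96 \left(-68\right) = -6528$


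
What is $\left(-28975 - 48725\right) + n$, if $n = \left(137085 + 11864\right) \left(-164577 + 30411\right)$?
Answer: $-19983969234$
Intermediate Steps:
$n = -19983891534$ ($n = 148949 \left(-134166\right) = -19983891534$)
$\left(-28975 - 48725\right) + n = \left(-28975 - 48725\right) - 19983891534 = -77700 - 19983891534 = -19983969234$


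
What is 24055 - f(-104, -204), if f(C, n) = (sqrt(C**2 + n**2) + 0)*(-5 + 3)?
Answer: 24055 + 8*sqrt(3277) ≈ 24513.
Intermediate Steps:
f(C, n) = -2*sqrt(C**2 + n**2) (f(C, n) = sqrt(C**2 + n**2)*(-2) = -2*sqrt(C**2 + n**2))
24055 - f(-104, -204) = 24055 - (-2)*sqrt((-104)**2 + (-204)**2) = 24055 - (-2)*sqrt(10816 + 41616) = 24055 - (-2)*sqrt(52432) = 24055 - (-2)*4*sqrt(3277) = 24055 - (-8)*sqrt(3277) = 24055 + 8*sqrt(3277)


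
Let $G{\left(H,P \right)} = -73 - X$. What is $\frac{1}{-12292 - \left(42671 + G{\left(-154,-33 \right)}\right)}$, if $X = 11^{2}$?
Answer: $- \frac{1}{54769} \approx -1.8258 \cdot 10^{-5}$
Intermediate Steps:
$X = 121$
$G{\left(H,P \right)} = -194$ ($G{\left(H,P \right)} = -73 - 121 = -194$)
$\frac{1}{-12292 - \left(42671 + G{\left(-154,-33 \right)}\right)} = \frac{1}{-12292 - 42477} = \frac{1}{-54769} = - \frac{1}{54769}$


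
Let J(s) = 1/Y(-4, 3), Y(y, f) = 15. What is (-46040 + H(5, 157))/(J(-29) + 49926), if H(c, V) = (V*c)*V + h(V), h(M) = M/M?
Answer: 1158090/748891 ≈ 1.5464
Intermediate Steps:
h(M) = 1
J(s) = 1/15
H(c, V) = 1 + c*V² (H(c, V) = (V*c)*V + 1 = c*V² + 1 = 1 + c*V²)
(-46040 + H(5, 157))/(J(-29) + 49926) = (-46040 + (1 + 5*157²))/(1/15 + 49926) = (-46040 + (1 + 5*24649))/(748891/15) = (-46040 + (1 + 123245))*(15/748891) = (-46040 + 123246)*(15/748891) = 77206*(15/748891) = 1158090/748891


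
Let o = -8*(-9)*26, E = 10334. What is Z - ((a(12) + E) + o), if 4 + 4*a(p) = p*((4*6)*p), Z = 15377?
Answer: 2308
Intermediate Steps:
a(p) = -1 + 6*p² (a(p) = -1 + (p*((4*6)*p))/4 = -1 + (p*(24*p))/4 = -1 + (24*p²)/4 = -1 + 6*p²)
o = 1872 (o = 72*26 = 1872)
Z - ((a(12) + E) + o) = 15377 - (((-1 + 6*12²) + 10334) + 1872) = 15377 - (((-1 + 6*144) + 10334) + 1872) = 15377 - (((-1 + 864) + 10334) + 1872) = 15377 - ((863 + 10334) + 1872) = 15377 - (11197 + 1872) = 15377 - 1*13069 = 15377 - 13069 = 2308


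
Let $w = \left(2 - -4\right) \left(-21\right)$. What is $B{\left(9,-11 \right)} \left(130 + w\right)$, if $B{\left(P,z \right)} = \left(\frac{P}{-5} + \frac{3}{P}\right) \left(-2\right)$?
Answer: $\frac{176}{15} \approx 11.733$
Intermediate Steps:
$B{\left(P,z \right)} = - \frac{6}{P} + \frac{2 P}{5}$ ($B{\left(P,z \right)} = \left(P \left(- \frac{1}{5}\right) + \frac{3}{P}\right) \left(-2\right) = \left(- \frac{P}{5} + \frac{3}{P}\right) \left(-2\right) = \left(\frac{3}{P} - \frac{P}{5}\right) \left(-2\right) = - \frac{6}{P} + \frac{2 P}{5}$)
$w = -126$ ($w = \left(2 + 4\right) \left(-21\right) = 6 \left(-21\right) = -126$)
$B{\left(9,-11 \right)} \left(130 + w\right) = \left(- \frac{6}{9} + \frac{2}{5} \cdot 9\right) \left(130 - 126\right) = \left(\left(-6\right) \frac{1}{9} + \frac{18}{5}\right) 4 = \left(- \frac{2}{3} + \frac{18}{5}\right) 4 = \frac{44}{15} \cdot 4 = \frac{176}{15}$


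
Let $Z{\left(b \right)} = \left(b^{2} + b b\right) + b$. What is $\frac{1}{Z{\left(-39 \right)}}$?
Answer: $\frac{1}{3003} \approx 0.000333$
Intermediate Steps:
$Z{\left(b \right)} = b + 2 b^{2}$ ($Z{\left(b \right)} = \left(b^{2} + b^{2}\right) + b = 2 b^{2} + b = b + 2 b^{2}$)
$\frac{1}{Z{\left(-39 \right)}} = \frac{1}{\left(-39\right) \left(1 + 2 \left(-39\right)\right)} = \frac{1}{\left(-39\right) \left(1 - 78\right)} = \frac{1}{\left(-39\right) \left(-77\right)} = \frac{1}{3003}$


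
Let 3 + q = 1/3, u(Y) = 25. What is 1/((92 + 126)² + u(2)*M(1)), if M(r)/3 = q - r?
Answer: 1/47249 ≈ 2.1164e-5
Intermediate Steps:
q = -8/3 (q = -3 + 1/3 = -3 + ⅓ = -8/3 ≈ -2.6667)
M(r) = -8 - 3*r (M(r) = 3*(-8/3 - r) = -8 - 3*r)
1/((92 + 126)² + u(2)*M(1)) = 1/((92 + 126)² + 25*(-8 - 3*1)) = 1/(218² + 25*(-8 - 3)) = 1/(47524 + 25*(-11)) = 1/(47524 - 275) = 1/47249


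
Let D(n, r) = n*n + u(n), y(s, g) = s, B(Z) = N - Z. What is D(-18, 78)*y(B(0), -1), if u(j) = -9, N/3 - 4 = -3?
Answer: 945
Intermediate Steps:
N = 3 (N = 12 + 3*(-3) = 12 - 9 = 3)
B(Z) = 3 - Z
D(n, r) = -9 + n**2 (D(n, r) = n*n - 9 = n**2 - 9 = -9 + n**2)
D(-18, 78)*y(B(0), -1) = (-9 + (-18)**2)*(3 - 1*0) = (-9 + 324)*(3 + 0) = 315*3 = 945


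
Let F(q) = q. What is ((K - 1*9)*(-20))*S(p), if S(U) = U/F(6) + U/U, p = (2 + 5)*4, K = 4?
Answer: 1700/3 ≈ 566.67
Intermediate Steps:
p = 28 (p = 7*4 = 28)
S(U) = 1 + U/6 (S(U) = U/6 + U/U = U*(⅙) + 1 = U/6 + 1 = 1 + U/6)
((K - 1*9)*(-20))*S(p) = ((4 - 1*9)*(-20))*(1 + (⅙)*28) = ((4 - 9)*(-20))*(1 + 14/3) = -5*(-20)*(17/3) = 100*(17/3) = 1700/3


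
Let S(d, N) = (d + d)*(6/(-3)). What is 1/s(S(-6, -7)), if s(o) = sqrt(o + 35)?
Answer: sqrt(59)/59 ≈ 0.13019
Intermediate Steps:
S(d, N) = -4*d (S(d, N) = (2*d)*(6*(-1/3)) = (2*d)*(-2) = -4*d)
s(o) = sqrt(35 + o)
1/s(S(-6, -7)) = 1/(sqrt(35 - 4*(-6))) = 1/(sqrt(35 + 24)) = 1/(sqrt(59)) = sqrt(59)/59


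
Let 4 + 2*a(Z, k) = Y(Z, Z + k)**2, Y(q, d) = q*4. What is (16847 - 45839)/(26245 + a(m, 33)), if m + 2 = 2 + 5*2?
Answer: -28992/27043 ≈ -1.0721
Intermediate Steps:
Y(q, d) = 4*q
m = 10 (m = -2 + (2 + 5*2) = -2 + (2 + 10) = -2 + 12 = 10)
a(Z, k) = -2 + 8*Z**2 (a(Z, k) = -2 + (4*Z)**2/2 = -2 + (16*Z**2)/2 = -2 + 8*Z**2)
(16847 - 45839)/(26245 + a(m, 33)) = (16847 - 45839)/(26245 + (-2 + 8*10**2)) = -28992/(26245 + (-2 + 8*100)) = -28992/(26245 + (-2 + 800)) = -28992/(26245 + 798) = -28992/27043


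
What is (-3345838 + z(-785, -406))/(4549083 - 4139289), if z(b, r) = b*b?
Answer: -909871/136598 ≈ -6.6609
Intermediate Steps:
z(b, r) = b**2
(-3345838 + z(-785, -406))/(4549083 - 4139289) = (-3345838 + (-785)**2)/(4549083 - 4139289) = (-3345838 + 616225)/409794 = -2729613*1/409794 = -909871/136598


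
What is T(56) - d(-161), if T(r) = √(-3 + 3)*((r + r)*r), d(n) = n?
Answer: 161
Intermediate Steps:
T(r) = 0 (T(r) = √0*((2*r)*r) = 0*(2*r²) = 0)
T(56) - d(-161) = 0 - 1*(-161) = 0 + 161 = 161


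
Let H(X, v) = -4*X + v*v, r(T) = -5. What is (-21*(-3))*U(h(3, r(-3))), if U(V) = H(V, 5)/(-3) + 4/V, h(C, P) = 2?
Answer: -231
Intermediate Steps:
H(X, v) = v² - 4*X (H(X, v) = -4*X + v² = v² - 4*X)
U(V) = -25/3 + 4/V + 4*V/3 (U(V) = (5² - 4*V)/(-3) + 4/V = (25 - 4*V)*(-⅓) + 4/V = (-25/3 + 4*V/3) + 4/V = -25/3 + 4/V + 4*V/3)
(-21*(-3))*U(h(3, r(-3))) = (-21*(-3))*((⅓)*(12 + 2*(-25 + 4*2))/2) = 63*((⅓)*(½)*(12 + 2*(-25 + 8))) = 63*((⅓)*(½)*(12 + 2*(-17))) = 63*((⅓)*(½)*(12 - 34)) = 63*((⅓)*(½)*(-22)) = 63*(-11/3) = -231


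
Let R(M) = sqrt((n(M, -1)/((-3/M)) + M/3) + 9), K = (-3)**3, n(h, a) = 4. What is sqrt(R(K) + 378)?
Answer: 8*sqrt(6) ≈ 19.596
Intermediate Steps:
K = -27
R(M) = sqrt(9 - M) (R(M) = sqrt((4/((-3/M)) + M/3) + 9) = sqrt((4*(-M/3) + M*(1/3)) + 9) = sqrt((-4*M/3 + M/3) + 9) = sqrt(-M + 9) = sqrt(9 - M))
sqrt(R(K) + 378) = sqrt(sqrt(9 - 1*(-27)) + 378) = sqrt(sqrt(9 + 27) + 378) = sqrt(sqrt(36) + 378) = sqrt(6 + 378) = sqrt(384) = 8*sqrt(6)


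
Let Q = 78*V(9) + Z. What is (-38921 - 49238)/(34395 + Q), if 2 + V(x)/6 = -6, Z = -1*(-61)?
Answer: -88159/30712 ≈ -2.8705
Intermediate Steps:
Z = 61
V(x) = -48 (V(x) = -12 + 6*(-6) = -12 - 36 = -48)
Q = -3683 (Q = 78*(-48) + 61 = -3744 + 61 = -3683)
(-38921 - 49238)/(34395 + Q) = (-38921 - 49238)/(34395 - 3683) = -88159/30712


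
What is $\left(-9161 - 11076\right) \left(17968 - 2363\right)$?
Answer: $-315798385$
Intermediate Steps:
$\left(-9161 - 11076\right) \left(17968 - 2363\right) = \left(-9161 - 11076\right) 15605 = \left(-20237\right) 15605 = -315798385$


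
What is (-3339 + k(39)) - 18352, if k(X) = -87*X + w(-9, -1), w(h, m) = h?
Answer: -25093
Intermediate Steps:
k(X) = -9 - 87*X (k(X) = -87*X - 9 = -9 - 87*X)
(-3339 + k(39)) - 18352 = (-3339 + (-9 - 87*39)) - 18352 = (-3339 + (-9 - 3393)) - 18352 = (-3339 - 3402) - 18352 = -6741 - 18352 = -25093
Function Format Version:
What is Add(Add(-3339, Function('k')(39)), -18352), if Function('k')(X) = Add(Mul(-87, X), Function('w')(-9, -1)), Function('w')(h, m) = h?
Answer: -25093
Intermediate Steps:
Function('k')(X) = Add(-9, Mul(-87, X)) (Function('k')(X) = Add(Mul(-87, X), -9) = Add(-9, Mul(-87, X)))
Add(Add(-3339, Function('k')(39)), -18352) = Add(Add(-3339, Add(-9, Mul(-87, 39))), -18352) = Add(Add(-3339, Add(-9, -3393)), -18352) = Add(Add(-3339, -3402), -18352) = Add(-6741, -18352) = -25093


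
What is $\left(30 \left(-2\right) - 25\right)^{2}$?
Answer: $7225$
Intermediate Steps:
$\left(30 \left(-2\right) - 25\right)^{2} = \left(-60 - 25\right)^{2} = \left(-85\right)^{2} = 7225$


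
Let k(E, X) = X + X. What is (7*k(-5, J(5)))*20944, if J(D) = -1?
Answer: -293216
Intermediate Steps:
k(E, X) = 2*X
(7*k(-5, J(5)))*20944 = (7*(2*(-1)))*20944 = (7*(-2))*20944 = -14*20944 = -293216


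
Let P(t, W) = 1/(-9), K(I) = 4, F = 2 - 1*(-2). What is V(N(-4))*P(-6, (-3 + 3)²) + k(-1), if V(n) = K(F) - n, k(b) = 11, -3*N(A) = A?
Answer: 289/27 ≈ 10.704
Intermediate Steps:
F = 4 (F = 2 + 2 = 4)
N(A) = -A/3
P(t, W) = -⅑
V(n) = 4 - n
V(N(-4))*P(-6, (-3 + 3)²) + k(-1) = (4 - (-1)*(-4)/3)*(-⅑) + 11 = (4 - 1*4/3)*(-⅑) + 11 = (4 - 4/3)*(-⅑) + 11 = (8/3)*(-⅑) + 11 = -8/27 + 11 = 289/27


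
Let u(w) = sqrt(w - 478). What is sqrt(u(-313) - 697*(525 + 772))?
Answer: sqrt(-904009 + I*sqrt(791)) ≈ 0.01 + 950.79*I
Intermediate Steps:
u(w) = sqrt(-478 + w)
sqrt(u(-313) - 697*(525 + 772)) = sqrt(sqrt(-478 - 313) - 697*(525 + 772)) = sqrt(sqrt(-791) - 697*1297) = sqrt(I*sqrt(791) - 904009) = sqrt(-904009 + I*sqrt(791))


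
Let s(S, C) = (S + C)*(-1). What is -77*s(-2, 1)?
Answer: -77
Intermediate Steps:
s(S, C) = -C - S (s(S, C) = (C + S)*(-1) = -C - S)
-77*s(-2, 1) = -77*(-1*1 - 1*(-2)) = -77*(-1 + 2) = -77*1 = -77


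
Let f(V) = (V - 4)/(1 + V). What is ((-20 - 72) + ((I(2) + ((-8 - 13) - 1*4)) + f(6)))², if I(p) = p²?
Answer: 622521/49 ≈ 12705.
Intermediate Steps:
f(V) = (-4 + V)/(1 + V)
((-20 - 72) + ((I(2) + ((-8 - 13) - 1*4)) + f(6)))² = ((-20 - 72) + ((2² + ((-8 - 13) - 1*4)) + (-4 + 6)/(1 + 6)))² = (-92 + ((4 + (-21 - 4)) + 2/7))² = (-92 + ((4 - 25) + (⅐)*2))² = (-92 + (-21 + 2/7))² = (-92 - 145/7)² = (-789/7)² = 622521/49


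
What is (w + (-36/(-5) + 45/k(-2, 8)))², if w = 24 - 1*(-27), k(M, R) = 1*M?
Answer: 127449/100 ≈ 1274.5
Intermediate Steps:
k(M, R) = M
w = 51 (w = 24 + 27 = 51)
(w + (-36/(-5) + 45/k(-2, 8)))² = (51 + (-36/(-5) + 45/(-2)))² = (51 + (-36*(-⅕) + 45*(-½)))² = (51 + (36/5 - 45/2))² = (51 - 153/10)² = (357/10)² = 127449/100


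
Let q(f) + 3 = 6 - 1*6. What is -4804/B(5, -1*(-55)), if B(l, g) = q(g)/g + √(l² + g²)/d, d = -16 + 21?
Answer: -792660/369041 - 14532100*√122/369041 ≈ -437.09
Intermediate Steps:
q(f) = -3 (q(f) = -3 + (6 - 1*6) = -3 + (6 - 6) = -3 + 0 = -3)
d = 5
B(l, g) = -3/g + √(g² + l²)/5 (B(l, g) = -3/g + √(l² + g²)/5 = -3/g + √(g² + l²)*(⅕) = -3/g + √(g² + l²)/5)
-4804/B(5, -1*(-55)) = -4804/(-3/((-1*(-55))) + √((-1*(-55))² + 5²)/5) = -4804/(-3/55 + √(55² + 25)/5) = -4804/(-3*1/55 + √(3025 + 25)/5) = -4804/(-3/55 + √3050/5) = -4804/(-3/55 + (5*√122)/5) = -4804/(-3/55 + √122)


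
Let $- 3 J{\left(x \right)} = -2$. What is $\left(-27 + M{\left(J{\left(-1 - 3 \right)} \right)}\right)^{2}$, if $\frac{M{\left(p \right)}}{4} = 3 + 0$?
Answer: $225$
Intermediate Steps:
$J{\left(x \right)} = \frac{2}{3}$ ($J{\left(x \right)} = \left(- \frac{1}{3}\right) \left(-2\right) = \frac{2}{3}$)
$M{\left(p \right)} = 12$ ($M{\left(p \right)} = 4 \left(3 + 0\right) = 4 \cdot 3 = 12$)
$\left(-27 + M{\left(J{\left(-1 - 3 \right)} \right)}\right)^{2} = \left(-27 + 12\right)^{2} = \left(-15\right)^{2} = 225$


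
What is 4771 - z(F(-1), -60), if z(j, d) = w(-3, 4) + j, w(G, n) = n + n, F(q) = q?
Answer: 4764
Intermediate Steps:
w(G, n) = 2*n
z(j, d) = 8 + j (z(j, d) = 2*4 + j = 8 + j)
4771 - z(F(-1), -60) = 4771 - (8 - 1) = 4771 - 1*7 = 4771 - 7 = 4764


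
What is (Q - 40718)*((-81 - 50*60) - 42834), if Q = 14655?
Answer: 1196682645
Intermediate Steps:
(Q - 40718)*((-81 - 50*60) - 42834) = (14655 - 40718)*((-81 - 50*60) - 42834) = -26063*((-81 - 3000) - 42834) = -26063*(-3081 - 42834) = -26063*(-45915) = 1196682645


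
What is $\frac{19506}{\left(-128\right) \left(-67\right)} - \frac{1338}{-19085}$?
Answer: $\frac{191873349}{81836480} \approx 2.3446$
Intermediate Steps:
$\frac{19506}{\left(-128\right) \left(-67\right)} - \frac{1338}{-19085} = \frac{19506}{8576} - - \frac{1338}{19085} = 19506 \cdot \frac{1}{8576} + \frac{1338}{19085} = \frac{9753}{4288} + \frac{1338}{19085} = \frac{191873349}{81836480}$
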